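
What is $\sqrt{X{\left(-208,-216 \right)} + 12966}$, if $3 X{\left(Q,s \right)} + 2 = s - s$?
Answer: $\frac{4 \sqrt{7293}}{3} \approx 113.87$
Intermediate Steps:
$X{\left(Q,s \right)} = - \frac{2}{3}$ ($X{\left(Q,s \right)} = - \frac{2}{3} + \frac{s - s}{3} = - \frac{2}{3} + \frac{1}{3} \cdot 0 = - \frac{2}{3} + 0 = - \frac{2}{3}$)
$\sqrt{X{\left(-208,-216 \right)} + 12966} = \sqrt{- \frac{2}{3} + 12966} = \sqrt{\frac{38896}{3}} = \frac{4 \sqrt{7293}}{3}$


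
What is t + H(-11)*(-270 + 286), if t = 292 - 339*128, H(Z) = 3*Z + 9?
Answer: -43484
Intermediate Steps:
H(Z) = 9 + 3*Z
t = -43100 (t = 292 - 43392 = -43100)
t + H(-11)*(-270 + 286) = -43100 + (9 + 3*(-11))*(-270 + 286) = -43100 + (9 - 33)*16 = -43100 - 24*16 = -43100 - 384 = -43484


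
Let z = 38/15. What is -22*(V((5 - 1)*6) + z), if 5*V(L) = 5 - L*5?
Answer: 6754/15 ≈ 450.27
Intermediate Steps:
z = 38/15 (z = 38*(1/15) = 38/15 ≈ 2.5333)
V(L) = 1 - L (V(L) = (5 - L*5)/5 = (5 - 5*L)/5 = 1 - L)
-22*(V((5 - 1)*6) + z) = -22*((1 - (5 - 1)*6) + 38/15) = -22*((1 - 4*6) + 38/15) = -22*((1 - 1*24) + 38/15) = -22*((1 - 24) + 38/15) = -22*(-23 + 38/15) = -22*(-307/15) = 6754/15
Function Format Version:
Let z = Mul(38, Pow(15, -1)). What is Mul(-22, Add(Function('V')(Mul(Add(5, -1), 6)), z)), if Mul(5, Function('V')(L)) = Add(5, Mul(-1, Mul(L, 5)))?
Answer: Rational(6754, 15) ≈ 450.27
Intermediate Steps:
z = Rational(38, 15) (z = Mul(38, Rational(1, 15)) = Rational(38, 15) ≈ 2.5333)
Function('V')(L) = Add(1, Mul(-1, L)) (Function('V')(L) = Mul(Rational(1, 5), Add(5, Mul(-1, Mul(L, 5)))) = Mul(Rational(1, 5), Add(5, Mul(-1, Mul(5, L)))) = Mul(Rational(1, 5), Add(5, Mul(-5, L))) = Add(1, Mul(-1, L)))
Mul(-22, Add(Function('V')(Mul(Add(5, -1), 6)), z)) = Mul(-22, Add(Add(1, Mul(-1, Mul(Add(5, -1), 6))), Rational(38, 15))) = Mul(-22, Add(Add(1, Mul(-1, Mul(4, 6))), Rational(38, 15))) = Mul(-22, Add(Add(1, Mul(-1, 24)), Rational(38, 15))) = Mul(-22, Add(Add(1, -24), Rational(38, 15))) = Mul(-22, Add(-23, Rational(38, 15))) = Mul(-22, Rational(-307, 15)) = Rational(6754, 15)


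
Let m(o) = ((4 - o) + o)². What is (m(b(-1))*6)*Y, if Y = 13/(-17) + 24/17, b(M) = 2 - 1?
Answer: 1056/17 ≈ 62.118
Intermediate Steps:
b(M) = 1
Y = 11/17 (Y = 13*(-1/17) + 24*(1/17) = -13/17 + 24/17 = 11/17 ≈ 0.64706)
m(o) = 16 (m(o) = 4² = 16)
(m(b(-1))*6)*Y = (16*6)*(11/17) = 96*(11/17) = 1056/17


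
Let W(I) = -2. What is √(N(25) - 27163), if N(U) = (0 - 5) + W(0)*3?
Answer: I*√27174 ≈ 164.85*I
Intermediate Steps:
N(U) = -11 (N(U) = (0 - 5) - 2*3 = -5 - 6 = -11)
√(N(25) - 27163) = √(-11 - 27163) = √(-27174) = I*√27174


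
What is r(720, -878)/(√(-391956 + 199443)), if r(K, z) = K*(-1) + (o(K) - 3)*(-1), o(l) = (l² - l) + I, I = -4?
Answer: 518393*I*√192513/192513 ≈ 1181.5*I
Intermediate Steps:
o(l) = -4 + l² - l (o(l) = (l² - l) - 4 = -4 + l² - l)
r(K, z) = 7 - K² (r(K, z) = K*(-1) + ((-4 + K² - K) - 3)*(-1) = -K + (-7 + K² - K)*(-1) = -K + (7 + K - K²) = 7 - K²)
r(720, -878)/(√(-391956 + 199443)) = (7 - 1*720²)/(√(-391956 + 199443)) = (7 - 1*518400)/(√(-192513)) = (7 - 518400)/((I*√192513)) = -(-518393)*I*√192513/192513 = 518393*I*√192513/192513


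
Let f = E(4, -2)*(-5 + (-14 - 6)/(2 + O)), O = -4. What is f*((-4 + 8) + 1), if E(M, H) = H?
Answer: -50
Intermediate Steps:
f = -10 (f = -2*(-5 + (-14 - 6)/(2 - 4)) = -2*(-5 - 20/(-2)) = -2*(-5 - 20*(-1/2)) = -2*(-5 + 10) = -2*5 = -10)
f*((-4 + 8) + 1) = -10*((-4 + 8) + 1) = -10*(4 + 1) = -10*5 = -50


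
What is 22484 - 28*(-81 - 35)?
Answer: 25732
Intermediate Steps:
22484 - 28*(-81 - 35) = 22484 - 28*(-116) = 22484 - 1*(-3248) = 22484 + 3248 = 25732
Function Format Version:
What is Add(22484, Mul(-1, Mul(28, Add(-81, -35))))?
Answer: 25732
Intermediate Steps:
Add(22484, Mul(-1, Mul(28, Add(-81, -35)))) = Add(22484, Mul(-1, Mul(28, -116))) = Add(22484, Mul(-1, -3248)) = Add(22484, 3248) = 25732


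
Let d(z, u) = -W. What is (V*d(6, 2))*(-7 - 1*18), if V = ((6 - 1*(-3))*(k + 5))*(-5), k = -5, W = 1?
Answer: 0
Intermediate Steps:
d(z, u) = -1 (d(z, u) = -1*1 = -1)
V = 0 (V = ((6 - 1*(-3))*(-5 + 5))*(-5) = ((6 + 3)*0)*(-5) = (9*0)*(-5) = 0*(-5) = 0)
(V*d(6, 2))*(-7 - 1*18) = (0*(-1))*(-7 - 1*18) = 0*(-7 - 18) = 0*(-25) = 0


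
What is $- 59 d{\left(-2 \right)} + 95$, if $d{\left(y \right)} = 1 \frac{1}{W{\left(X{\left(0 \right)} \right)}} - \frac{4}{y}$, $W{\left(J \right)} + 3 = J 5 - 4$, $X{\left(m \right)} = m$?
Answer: $- \frac{102}{7} \approx -14.571$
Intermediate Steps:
$W{\left(J \right)} = -7 + 5 J$ ($W{\left(J \right)} = -3 + \left(J 5 - 4\right) = -3 + \left(5 J - 4\right) = -3 + \left(-4 + 5 J\right) = -7 + 5 J$)
$d{\left(y \right)} = - \frac{1}{7} - \frac{4}{y}$ ($d{\left(y \right)} = 1 \frac{1}{-7 + 5 \cdot 0} - \frac{4}{y} = 1 \frac{1}{-7 + 0} - \frac{4}{y} = 1 \frac{1}{-7} - \frac{4}{y} = 1 \left(- \frac{1}{7}\right) - \frac{4}{y} = - \frac{1}{7} - \frac{4}{y}$)
$- 59 d{\left(-2 \right)} + 95 = - 59 \frac{-28 - -2}{7 \left(-2\right)} + 95 = - 59 \cdot \frac{1}{7} \left(- \frac{1}{2}\right) \left(-28 + 2\right) + 95 = - 59 \cdot \frac{1}{7} \left(- \frac{1}{2}\right) \left(-26\right) + 95 = \left(-59\right) \frac{13}{7} + 95 = - \frac{767}{7} + 95 = - \frac{102}{7}$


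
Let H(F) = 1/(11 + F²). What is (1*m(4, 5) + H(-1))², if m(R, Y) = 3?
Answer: 1369/144 ≈ 9.5069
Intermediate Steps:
(1*m(4, 5) + H(-1))² = (1*3 + 1/(11 + (-1)²))² = (3 + 1/(11 + 1))² = (3 + 1/12)² = (37/12)² = 1369/144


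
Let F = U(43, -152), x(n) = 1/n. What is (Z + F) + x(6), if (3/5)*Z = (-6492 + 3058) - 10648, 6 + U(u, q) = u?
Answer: -140597/6 ≈ -23433.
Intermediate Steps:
U(u, q) = -6 + u
F = 37 (F = -6 + 43 = 37)
Z = -23470 (Z = 5*((-6492 + 3058) - 10648)/3 = 5*(-3434 - 10648)/3 = (5/3)*(-14082) = -23470)
(Z + F) + x(6) = (-23470 + 37) + 1/6 = -23433 + ⅙ = -140597/6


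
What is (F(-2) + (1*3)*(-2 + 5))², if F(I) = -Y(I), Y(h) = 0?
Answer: 81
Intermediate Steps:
F(I) = 0 (F(I) = -1*0 = 0)
(F(-2) + (1*3)*(-2 + 5))² = (0 + (1*3)*(-2 + 5))² = (0 + 3*3)² = (0 + 9)² = 9² = 81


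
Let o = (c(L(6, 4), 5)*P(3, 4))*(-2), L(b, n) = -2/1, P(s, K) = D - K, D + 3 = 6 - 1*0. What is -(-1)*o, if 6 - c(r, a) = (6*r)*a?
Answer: 132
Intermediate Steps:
D = 3 (D = -3 + (6 - 1*0) = -3 + (6 + 0) = -3 + 6 = 3)
P(s, K) = 3 - K
L(b, n) = -2 (L(b, n) = -2*1 = -2)
c(r, a) = 6 - 6*a*r (c(r, a) = 6 - 6*r*a = 6 - 6*a*r)
o = 132 (o = ((6 - 6*5*(-2))*(3 - 1*4))*(-2) = ((6 + 60)*(3 - 4))*(-2) = (66*(-1))*(-2) = -66*(-2) = 132)
-(-1)*o = -(-1)*132 = -1*(-132) = 132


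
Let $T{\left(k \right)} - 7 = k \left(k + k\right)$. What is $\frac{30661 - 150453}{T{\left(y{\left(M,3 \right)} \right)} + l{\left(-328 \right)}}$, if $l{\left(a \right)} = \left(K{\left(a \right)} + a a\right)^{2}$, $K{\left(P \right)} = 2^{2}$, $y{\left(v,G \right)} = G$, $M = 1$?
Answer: $- \frac{119792}{11575177769} \approx -1.0349 \cdot 10^{-5}$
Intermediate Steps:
$K{\left(P \right)} = 4$
$T{\left(k \right)} = 7 + 2 k^{2}$ ($T{\left(k \right)} = 7 + k \left(k + k\right) = 7 + k 2 k = 7 + 2 k^{2}$)
$l{\left(a \right)} = \left(4 + a^{2}\right)^{2}$ ($l{\left(a \right)} = \left(4 + a a\right)^{2} = \left(4 + a^{2}\right)^{2}$)
$\frac{30661 - 150453}{T{\left(y{\left(M,3 \right)} \right)} + l{\left(-328 \right)}} = \frac{30661 - 150453}{\left(7 + 2 \cdot 3^{2}\right) + \left(4 + \left(-328\right)^{2}\right)^{2}} = - \frac{119792}{\left(7 + 2 \cdot 9\right) + \left(4 + 107584\right)^{2}} = - \frac{119792}{\left(7 + 18\right) + 107588^{2}} = - \frac{119792}{25 + 11575177744} = - \frac{119792}{11575177769}$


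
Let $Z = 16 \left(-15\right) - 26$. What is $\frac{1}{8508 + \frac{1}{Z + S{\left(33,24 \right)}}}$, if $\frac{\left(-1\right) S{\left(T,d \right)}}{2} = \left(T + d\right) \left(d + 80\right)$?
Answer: $\frac{12122}{103133975} \approx 0.00011754$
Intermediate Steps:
$S{\left(T,d \right)} = - 2 \left(80 + d\right) \left(T + d\right)$ ($S{\left(T,d \right)} = - 2 \left(T + d\right) \left(d + 80\right) = - 2 \left(T + d\right) \left(80 + d\right) = - 2 \left(80 + d\right) \left(T + d\right)$)
$Z = -266$ ($Z = -240 - 26 = -266$)
$\frac{1}{8508 + \frac{1}{Z + S{\left(33,24 \right)}}} = \frac{1}{8508 + \frac{1}{-266 - \left(9120 + 1152 + 1584\right)}} = \frac{1}{8508 + \frac{1}{-266 - 11856}} = \frac{1}{8508 + \frac{1}{-12122}} = \frac{1}{8508 - \frac{1}{12122}} = \frac{1}{\frac{103133975}{12122}} = \frac{12122}{103133975}$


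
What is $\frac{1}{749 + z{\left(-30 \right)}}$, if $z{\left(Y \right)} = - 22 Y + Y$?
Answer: $\frac{1}{1379} \approx 0.00072516$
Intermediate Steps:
$z{\left(Y \right)} = - 21 Y$
$\frac{1}{749 + z{\left(-30 \right)}} = \frac{1}{749 - -630} = \frac{1}{749 + 630} = \frac{1}{1379}$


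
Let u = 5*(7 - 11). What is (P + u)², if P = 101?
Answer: 6561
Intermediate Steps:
u = -20 (u = 5*(-4) = -20)
(P + u)² = (101 - 20)² = 81² = 6561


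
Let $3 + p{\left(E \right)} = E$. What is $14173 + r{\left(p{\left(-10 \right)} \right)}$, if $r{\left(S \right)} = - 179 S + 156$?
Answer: $16656$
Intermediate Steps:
$p{\left(E \right)} = -3 + E$
$r{\left(S \right)} = 156 - 179 S$
$14173 + r{\left(p{\left(-10 \right)} \right)} = 14173 - \left(-156 + 179 \left(-3 - 10\right)\right) = 14173 + \left(156 - -2327\right) = 14173 + \left(156 + 2327\right) = 14173 + 2483 = 16656$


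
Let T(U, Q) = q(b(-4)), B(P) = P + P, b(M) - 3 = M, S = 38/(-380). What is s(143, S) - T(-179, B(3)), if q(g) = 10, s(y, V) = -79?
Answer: -89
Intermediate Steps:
S = -1/10 (S = 38*(-1/380) = -1/10 ≈ -0.10000)
b(M) = 3 + M
B(P) = 2*P
T(U, Q) = 10
s(143, S) - T(-179, B(3)) = -79 - 1*10 = -79 - 10 = -89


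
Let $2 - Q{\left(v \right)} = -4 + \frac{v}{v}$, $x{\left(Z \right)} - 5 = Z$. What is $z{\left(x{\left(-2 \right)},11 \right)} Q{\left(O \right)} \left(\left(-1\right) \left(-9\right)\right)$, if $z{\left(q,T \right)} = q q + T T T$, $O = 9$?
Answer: $60300$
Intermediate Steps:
$x{\left(Z \right)} = 5 + Z$
$z{\left(q,T \right)} = T^{3} + q^{2}$ ($z{\left(q,T \right)} = q^{2} + T^{2} T = q^{2} + T^{3} = T^{3} + q^{2}$)
$Q{\left(v \right)} = 5$ ($Q{\left(v \right)} = 2 - \left(-4 + \frac{v}{v}\right) = 2 - \left(-4 + 1\right) = 2 - -3 = 2 + 3 = 5$)
$z{\left(x{\left(-2 \right)},11 \right)} Q{\left(O \right)} \left(\left(-1\right) \left(-9\right)\right) = \left(11^{3} + \left(5 - 2\right)^{2}\right) 5 \left(\left(-1\right) \left(-9\right)\right) = \left(1331 + 3^{2}\right) 5 \cdot 9 = \left(1331 + 9\right) 5 \cdot 9 = 1340 \cdot 5 \cdot 9 = 6700 \cdot 9 = 60300$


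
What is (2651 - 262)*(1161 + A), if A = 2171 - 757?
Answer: 6151675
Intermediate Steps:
A = 1414
(2651 - 262)*(1161 + A) = (2651 - 262)*(1161 + 1414) = 2389*2575 = 6151675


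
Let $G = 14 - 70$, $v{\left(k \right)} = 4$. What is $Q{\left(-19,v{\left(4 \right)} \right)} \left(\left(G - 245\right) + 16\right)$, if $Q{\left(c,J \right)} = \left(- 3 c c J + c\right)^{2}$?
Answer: $-5395392285$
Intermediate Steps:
$G = -56$
$Q{\left(c,J \right)} = \left(c - 3 J c^{2}\right)^{2}$ ($Q{\left(c,J \right)} = \left(- 3 c J c + c\right)^{2} = \left(- 3 J c^{2} + c\right)^{2} = \left(c - 3 J c^{2}\right)^{2}$)
$Q{\left(-19,v{\left(4 \right)} \right)} \left(\left(G - 245\right) + 16\right) = \left(-19\right)^{2} \left(-1 + 3 \cdot 4 \left(-19\right)\right)^{2} \left(\left(-56 - 245\right) + 16\right) = 361 \left(-1 - 228\right)^{2} \left(-301 + 16\right) = 361 \left(-229\right)^{2} \left(-285\right) = 361 \cdot 52441 \left(-285\right) = 18931201 \left(-285\right) = -5395392285$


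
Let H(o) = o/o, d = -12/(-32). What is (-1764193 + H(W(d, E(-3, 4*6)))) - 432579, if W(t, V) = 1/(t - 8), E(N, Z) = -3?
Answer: -2196771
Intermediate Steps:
d = 3/8 (d = -12*(-1/32) = 3/8 ≈ 0.37500)
W(t, V) = 1/(-8 + t)
H(o) = 1
(-1764193 + H(W(d, E(-3, 4*6)))) - 432579 = (-1764193 + 1) - 432579 = -1764192 - 432579 = -2196771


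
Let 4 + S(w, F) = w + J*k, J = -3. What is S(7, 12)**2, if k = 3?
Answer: 36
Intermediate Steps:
S(w, F) = -13 + w (S(w, F) = -4 + (w - 3*3) = -4 + (w - 9) = -4 + (-9 + w) = -13 + w)
S(7, 12)**2 = (-13 + 7)**2 = (-6)**2 = 36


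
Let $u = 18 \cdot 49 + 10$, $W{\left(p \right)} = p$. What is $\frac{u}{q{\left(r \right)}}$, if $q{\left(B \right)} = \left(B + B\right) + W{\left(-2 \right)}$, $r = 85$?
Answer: $\frac{223}{42} \approx 5.3095$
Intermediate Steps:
$u = 892$ ($u = 882 + 10 = 892$)
$q{\left(B \right)} = -2 + 2 B$ ($q{\left(B \right)} = \left(B + B\right) - 2 = 2 B - 2 = -2 + 2 B$)
$\frac{u}{q{\left(r \right)}} = \frac{892}{-2 + 2 \cdot 85} = \frac{892}{-2 + 170} = \frac{892}{168} = 892 \cdot \frac{1}{168} = \frac{223}{42}$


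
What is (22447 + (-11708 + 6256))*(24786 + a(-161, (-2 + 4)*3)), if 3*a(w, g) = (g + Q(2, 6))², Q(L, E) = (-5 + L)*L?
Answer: 421238070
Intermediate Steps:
Q(L, E) = L*(-5 + L)
a(w, g) = (-6 + g)²/3 (a(w, g) = (g + 2*(-5 + 2))²/3 = (g + 2*(-3))²/3 = (g - 6)²/3 = (-6 + g)²/3)
(22447 + (-11708 + 6256))*(24786 + a(-161, (-2 + 4)*3)) = (22447 + (-11708 + 6256))*(24786 + (-6 + (-2 + 4)*3)²/3) = (22447 - 5452)*(24786 + (-6 + 2*3)²/3) = 16995*(24786 + (-6 + 6)²/3) = 16995*(24786 + (⅓)*0²) = 16995*(24786 + (⅓)*0) = 16995*(24786 + 0) = 16995*24786 = 421238070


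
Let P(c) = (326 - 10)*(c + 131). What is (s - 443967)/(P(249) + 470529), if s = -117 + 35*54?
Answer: -442194/590609 ≈ -0.74871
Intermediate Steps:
s = 1773 (s = -117 + 1890 = 1773)
P(c) = 41396 + 316*c (P(c) = 316*(131 + c) = 41396 + 316*c)
(s - 443967)/(P(249) + 470529) = (1773 - 443967)/((41396 + 316*249) + 470529) = -442194/((41396 + 78684) + 470529) = -442194/(120080 + 470529) = -442194/590609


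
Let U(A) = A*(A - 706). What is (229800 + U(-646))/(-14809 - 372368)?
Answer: -1103192/387177 ≈ -2.8493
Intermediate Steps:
U(A) = A*(-706 + A)
(229800 + U(-646))/(-14809 - 372368) = (229800 - 646*(-706 - 646))/(-14809 - 372368) = (229800 - 646*(-1352))/(-387177) = (229800 + 873392)*(-1/387177) = 1103192*(-1/387177) = -1103192/387177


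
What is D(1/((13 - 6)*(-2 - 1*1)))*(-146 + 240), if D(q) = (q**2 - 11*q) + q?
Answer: 19834/441 ≈ 44.975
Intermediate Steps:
D(q) = q**2 - 10*q
D(1/((13 - 6)*(-2 - 1*1)))*(-146 + 240) = ((1/((13 - 6)*(-2 - 1*1)))*(-10 + 1/((13 - 6)*(-2 - 1*1))))*(-146 + 240) = ((1/(7*(-2 - 1)))*(-10 + 1/(7*(-2 - 1))))*94 = (((1/7)/(-3))*(-10 + (1/7)/(-3)))*94 = (((1/7)*(-1/3))*(-10 + (1/7)*(-1/3)))*94 = -(-10 - 1/21)/21*94 = -1/21*(-211/21)*94 = (211/441)*94 = 19834/441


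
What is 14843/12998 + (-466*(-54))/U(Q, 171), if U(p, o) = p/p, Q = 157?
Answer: 327096515/12998 ≈ 25165.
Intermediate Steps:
U(p, o) = 1
14843/12998 + (-466*(-54))/U(Q, 171) = 14843/12998 - 466*(-54)/1 = 14843*(1/12998) + 25164*1 = 14843/12998 + 25164 = 327096515/12998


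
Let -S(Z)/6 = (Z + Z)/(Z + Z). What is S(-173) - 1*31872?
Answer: -31878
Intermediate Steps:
S(Z) = -6 (S(Z) = -6*(Z + Z)/(Z + Z) = -6*2*Z/(2*Z) = -6*2*Z*1/(2*Z) = -6*1 = -6)
S(-173) - 1*31872 = -6 - 1*31872 = -6 - 31872 = -31878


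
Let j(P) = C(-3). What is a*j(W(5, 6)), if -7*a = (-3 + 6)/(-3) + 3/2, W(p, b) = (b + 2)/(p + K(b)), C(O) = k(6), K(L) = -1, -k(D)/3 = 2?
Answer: 3/7 ≈ 0.42857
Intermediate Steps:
k(D) = -6 (k(D) = -3*2 = -6)
C(O) = -6
W(p, b) = (2 + b)/(-1 + p) (W(p, b) = (b + 2)/(p - 1) = (2 + b)/(-1 + p))
j(P) = -6
a = -1/14 (a = -((-3 + 6)/(-3) + 3/2)/7 = -(3*(-⅓) + 3*(½))/7 = -(-1 + 3/2)/7 = -⅐*½ = -1/14 ≈ -0.071429)
a*j(W(5, 6)) = -1/14*(-6) = 3/7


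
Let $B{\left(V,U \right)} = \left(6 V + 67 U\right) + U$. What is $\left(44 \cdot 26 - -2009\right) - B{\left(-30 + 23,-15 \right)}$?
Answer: $4215$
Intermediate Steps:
$B{\left(V,U \right)} = 6 V + 68 U$
$\left(44 \cdot 26 - -2009\right) - B{\left(-30 + 23,-15 \right)} = \left(44 \cdot 26 - -2009\right) - \left(6 \left(-30 + 23\right) + 68 \left(-15\right)\right) = \left(1144 + 2009\right) - \left(6 \left(-7\right) - 1020\right) = 3153 - \left(-42 - 1020\right) = 3153 - -1062 = 3153 + 1062 = 4215$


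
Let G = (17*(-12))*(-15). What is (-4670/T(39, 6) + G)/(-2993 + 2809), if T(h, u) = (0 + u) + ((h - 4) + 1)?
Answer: -61925/3864 ≈ -16.026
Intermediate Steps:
G = 3060 (G = -204*(-15) = 3060)
T(h, u) = -3 + h + u (T(h, u) = u + ((-4 + h) + 1) = u + (-3 + h) = -3 + h + u)
(-4670/T(39, 6) + G)/(-2993 + 2809) = (-4670/(-3 + 39 + 6) + 3060)/(-2993 + 2809) = (-4670/42 + 3060)/(-184) = (-4670*1/42 + 3060)*(-1/184) = (-2335/21 + 3060)*(-1/184) = (61925/21)*(-1/184) = -61925/3864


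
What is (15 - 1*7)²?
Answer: 64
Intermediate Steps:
(15 - 1*7)² = (15 - 7)² = 8² = 64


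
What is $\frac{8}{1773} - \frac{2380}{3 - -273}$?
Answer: $- \frac{351461}{40779} \approx -8.6187$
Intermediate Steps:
$\frac{8}{1773} - \frac{2380}{3 - -273} = 8 \cdot \frac{1}{1773} - \frac{2380}{3 + 273} = \frac{8}{1773} - \frac{2380}{276} = \frac{8}{1773} - \frac{595}{69} = - \frac{351461}{40779}$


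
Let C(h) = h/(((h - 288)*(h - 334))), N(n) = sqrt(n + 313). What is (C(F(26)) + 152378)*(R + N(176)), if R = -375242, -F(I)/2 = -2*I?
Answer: -151237466823093/2645 + 806079633*sqrt(489)/5290 ≈ -5.7175e+10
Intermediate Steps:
F(I) = 4*I (F(I) = -(-4)*I = 4*I)
N(n) = sqrt(313 + n)
C(h) = h/((-334 + h)*(-288 + h)) (C(h) = h/(((-288 + h)*(-334 + h))) = h/(((-334 + h)*(-288 + h))) = h*(1/((-334 + h)*(-288 + h))) = h/((-334 + h)*(-288 + h)))
(C(F(26)) + 152378)*(R + N(176)) = ((4*26)/(96192 + (4*26)**2 - 2488*26) + 152378)*(-375242 + sqrt(313 + 176)) = (104/(96192 + 104**2 - 622*104) + 152378)*(-375242 + sqrt(489)) = (104/(96192 + 10816 - 64688) + 152378)*(-375242 + sqrt(489)) = (104/42320 + 152378)*(-375242 + sqrt(489)) = (104*(1/42320) + 152378)*(-375242 + sqrt(489)) = (13/5290 + 152378)*(-375242 + sqrt(489)) = 806079633*(-375242 + sqrt(489))/5290 = -151237466823093/2645 + 806079633*sqrt(489)/5290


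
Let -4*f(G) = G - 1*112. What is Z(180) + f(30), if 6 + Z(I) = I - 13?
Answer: 363/2 ≈ 181.50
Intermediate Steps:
Z(I) = -19 + I (Z(I) = -6 + (I - 13) = -6 + (-13 + I) = -19 + I)
f(G) = 28 - G/4 (f(G) = -(G - 1*112)/4 = -(G - 112)/4 = -(-112 + G)/4 = 28 - G/4)
Z(180) + f(30) = (-19 + 180) + (28 - ¼*30) = 161 + (28 - 15/2) = 161 + 41/2 = 363/2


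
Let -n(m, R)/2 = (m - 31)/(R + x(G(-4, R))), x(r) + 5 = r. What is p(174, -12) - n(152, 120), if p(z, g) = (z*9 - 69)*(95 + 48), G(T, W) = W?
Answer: 50306927/235 ≈ 2.1407e+5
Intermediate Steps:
x(r) = -5 + r
p(z, g) = -9867 + 1287*z (p(z, g) = (9*z - 69)*143 = (-69 + 9*z)*143 = -9867 + 1287*z)
n(m, R) = -2*(-31 + m)/(-5 + 2*R) (n(m, R) = -2*(m - 31)/(R + (-5 + R)) = -2*(-31 + m)/(-5 + 2*R))
p(174, -12) - n(152, 120) = (-9867 + 1287*174) - 2*(31 - 1*152)/(-5 + 2*120) = (-9867 + 223938) - 2*(31 - 152)/(-5 + 240) = 214071 - 2*(-121)/235 = 214071 - 1*(-242/235) = 214071 + 242/235 = 50306927/235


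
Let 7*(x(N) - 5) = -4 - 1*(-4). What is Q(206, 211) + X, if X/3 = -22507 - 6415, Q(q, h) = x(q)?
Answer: -86761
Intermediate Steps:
x(N) = 5 (x(N) = 5 + (-4 - 1*(-4))/7 = 5 + (-4 + 4)/7 = 5 + (⅐)*0 = 5 + 0 = 5)
Q(q, h) = 5
X = -86766 (X = 3*(-22507 - 6415) = 3*(-28922) = -86766)
Q(206, 211) + X = 5 - 86766 = -86761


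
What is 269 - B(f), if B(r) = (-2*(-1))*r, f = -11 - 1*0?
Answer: 291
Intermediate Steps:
f = -11 (f = -11 + 0 = -11)
B(r) = 2*r
269 - B(f) = 269 - 2*(-11) = 269 - 1*(-22) = 269 + 22 = 291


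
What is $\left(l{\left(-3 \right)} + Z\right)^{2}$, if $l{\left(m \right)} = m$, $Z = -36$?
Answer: $1521$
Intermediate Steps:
$\left(l{\left(-3 \right)} + Z\right)^{2} = \left(-3 - 36\right)^{2} = \left(-39\right)^{2} = 1521$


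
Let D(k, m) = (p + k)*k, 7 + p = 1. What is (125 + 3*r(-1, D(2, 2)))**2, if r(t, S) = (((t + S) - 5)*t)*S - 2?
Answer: 47089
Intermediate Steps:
p = -6 (p = -7 + 1 = -6)
D(k, m) = k*(-6 + k) (D(k, m) = (-6 + k)*k = k*(-6 + k))
r(t, S) = -2 + S*t*(-5 + S + t) (r(t, S) = (((S + t) - 5)*t)*S - 2 = ((-5 + S + t)*t)*S - 2 = (t*(-5 + S + t))*S - 2 = S*t*(-5 + S + t) - 2 = -2 + S*t*(-5 + S + t))
(125 + 3*r(-1, D(2, 2)))**2 = (125 + 3*(-2 + (2*(-6 + 2))*(-1)**2 - (2*(-6 + 2))**2 - 5*2*(-6 + 2)*(-1)))**2 = (125 + 3*(-2 + (2*(-4))*1 - (2*(-4))**2 - 5*2*(-4)*(-1)))**2 = (125 + 3*(-2 - 8*1 - 1*(-8)**2 - 5*(-8)*(-1)))**2 = (125 + 3*(-2 - 8 - 1*64 - 40))**2 = (125 + 3*(-2 - 8 - 64 - 40))**2 = (125 + 3*(-114))**2 = (125 - 342)**2 = (-217)**2 = 47089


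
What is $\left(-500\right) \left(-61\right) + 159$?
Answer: $30659$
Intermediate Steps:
$\left(-500\right) \left(-61\right) + 159 = 30500 + 159 = 30659$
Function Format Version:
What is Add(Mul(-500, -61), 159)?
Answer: 30659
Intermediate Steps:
Add(Mul(-500, -61), 159) = Add(30500, 159) = 30659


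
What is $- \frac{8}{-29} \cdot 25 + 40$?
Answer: $\frac{1360}{29} \approx 46.897$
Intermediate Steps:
$- \frac{8}{-29} \cdot 25 + 40 = \left(-8\right) \left(- \frac{1}{29}\right) 25 + 40 = \frac{8}{29} \cdot 25 + 40 = \frac{200}{29} + 40 = \frac{1360}{29}$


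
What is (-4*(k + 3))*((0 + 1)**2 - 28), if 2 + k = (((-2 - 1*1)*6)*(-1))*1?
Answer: 2052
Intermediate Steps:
k = 16 (k = -2 + (((-2 - 1*1)*6)*(-1))*1 = -2 + (((-2 - 1)*6)*(-1))*1 = -2 + (-3*6*(-1))*1 = -2 - 18*(-1)*1 = -2 + 18*1 = -2 + 18 = 16)
(-4*(k + 3))*((0 + 1)**2 - 28) = (-4*(16 + 3))*((0 + 1)**2 - 28) = (-4*19)*(1**2 - 28) = -76*(1 - 28) = -76*(-27) = 2052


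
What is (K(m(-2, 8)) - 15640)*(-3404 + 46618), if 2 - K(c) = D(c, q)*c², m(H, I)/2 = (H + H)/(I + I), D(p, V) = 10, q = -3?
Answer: -675888567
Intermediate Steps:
m(H, I) = 2*H/I (m(H, I) = 2*((H + H)/(I + I)) = 2*((2*H)/((2*I))) = 2*((2*H)*(1/(2*I))) = 2*(H/I) = 2*H/I)
K(c) = 2 - 10*c²
(K(m(-2, 8)) - 15640)*(-3404 + 46618) = ((2 - 10*(2*(-2)/8)²) - 15640)*(-3404 + 46618) = ((2 - 10*(2*(-2)*(⅛))²) - 15640)*43214 = ((2 - 10*(-½)²) - 15640)*43214 = ((2 - 10*¼) - 15640)*43214 = ((2 - 5/2) - 15640)*43214 = (-½ - 15640)*43214 = -31281/2*43214 = -675888567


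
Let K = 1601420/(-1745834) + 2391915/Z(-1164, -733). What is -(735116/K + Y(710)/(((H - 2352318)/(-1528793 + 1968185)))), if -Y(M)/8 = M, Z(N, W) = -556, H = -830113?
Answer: -4076652435035278569808/6646152177739941265 ≈ -613.39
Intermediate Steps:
K = -2088388460815/485341852 (K = 1601420/(-1745834) + 2391915/(-556) = 1601420*(-1/1745834) + 2391915*(-1/556) = -800710/872917 - 2391915/556 = -2088388460815/485341852 ≈ -4302.9)
Y(M) = -8*M
-(735116/K + Y(710)/(((H - 2352318)/(-1528793 + 1968185)))) = -(735116/(-2088388460815/485341852) + (-8*710)/(((-830113 - 2352318)/(-1528793 + 1968185)))) = -(735116*(-485341852/2088388460815) - 5680/((-3182431/439392))) = -(-356782560874832/2088388460815 - 5680/((-3182431*1/439392))) = -(-356782560874832/2088388460815 - 5680/(-3182431/439392)) = -(-356782560874832/2088388460815 - 5680*(-439392/3182431)) = -(-356782560874832/2088388460815 + 2495746560/3182431) = -1*4076652435035278569808/6646152177739941265 = -4076652435035278569808/6646152177739941265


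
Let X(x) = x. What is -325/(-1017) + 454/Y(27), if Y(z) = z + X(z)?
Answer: 26626/3051 ≈ 8.7270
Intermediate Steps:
Y(z) = 2*z (Y(z) = z + z = 2*z)
-325/(-1017) + 454/Y(27) = -325/(-1017) + 454/((2*27)) = -325*(-1/1017) + 454/54 = 325/1017 + 454*(1/54) = 325/1017 + 227/27 = 26626/3051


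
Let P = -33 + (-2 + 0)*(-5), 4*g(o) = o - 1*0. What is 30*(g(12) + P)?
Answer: -600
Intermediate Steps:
g(o) = o/4 (g(o) = (o - 1*0)/4 = (o + 0)/4 = o/4)
P = -23 (P = -33 - 2*(-5) = -33 + 10 = -23)
30*(g(12) + P) = 30*((¼)*12 - 23) = 30*(3 - 23) = 30*(-20) = -600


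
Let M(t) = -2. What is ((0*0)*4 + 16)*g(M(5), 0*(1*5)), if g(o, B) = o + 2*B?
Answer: -32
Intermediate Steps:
((0*0)*4 + 16)*g(M(5), 0*(1*5)) = ((0*0)*4 + 16)*(-2 + 2*(0*(1*5))) = (0*4 + 16)*(-2 + 2*(0*5)) = (0 + 16)*(-2 + 2*0) = 16*(-2 + 0) = 16*(-2) = -32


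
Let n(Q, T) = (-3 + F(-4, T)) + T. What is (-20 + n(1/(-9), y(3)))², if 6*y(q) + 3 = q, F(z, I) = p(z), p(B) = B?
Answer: 729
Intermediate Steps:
F(z, I) = z
y(q) = -½ + q/6
n(Q, T) = -7 + T (n(Q, T) = (-3 - 4) + T = -7 + T)
(-20 + n(1/(-9), y(3)))² = (-20 + (-7 + (-½ + (⅙)*3)))² = (-20 + (-7 + (-½ + ½)))² = (-20 + (-7 + 0))² = (-20 - 7)² = (-27)² = 729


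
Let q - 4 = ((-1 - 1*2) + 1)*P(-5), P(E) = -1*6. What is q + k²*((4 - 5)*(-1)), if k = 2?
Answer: 20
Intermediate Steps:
P(E) = -6
q = 16 (q = 4 + ((-1 - 1*2) + 1)*(-6) = 4 + ((-1 - 2) + 1)*(-6) = 4 + (-3 + 1)*(-6) = 4 - 2*(-6) = 4 + 12 = 16)
q + k²*((4 - 5)*(-1)) = 16 + 2²*((4 - 5)*(-1)) = 16 + 4*(-1*(-1)) = 16 + 4*1 = 16 + 4 = 20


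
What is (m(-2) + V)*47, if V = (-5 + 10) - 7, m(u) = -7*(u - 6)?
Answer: 2538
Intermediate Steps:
m(u) = 42 - 7*u (m(u) = -7*(-6 + u) = 42 - 7*u)
V = -2 (V = 5 - 7 = -2)
(m(-2) + V)*47 = ((42 - 7*(-2)) - 2)*47 = ((42 + 14) - 2)*47 = (56 - 2)*47 = 54*47 = 2538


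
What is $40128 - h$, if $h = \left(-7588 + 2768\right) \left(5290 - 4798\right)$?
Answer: $2411568$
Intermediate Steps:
$h = -2371440$ ($h = \left(-4820\right) 492 = -2371440$)
$40128 - h = 40128 - -2371440 = 40128 + 2371440 = 2411568$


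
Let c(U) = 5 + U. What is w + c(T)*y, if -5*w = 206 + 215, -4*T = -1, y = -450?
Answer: -24467/10 ≈ -2446.7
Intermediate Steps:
T = ¼ (T = -¼*(-1) = ¼ ≈ 0.25000)
w = -421/5 (w = -(206 + 215)/5 = -⅕*421 = -421/5 ≈ -84.200)
w + c(T)*y = -421/5 + (5 + ¼)*(-450) = -421/5 + (21/4)*(-450) = -421/5 - 4725/2 = -24467/10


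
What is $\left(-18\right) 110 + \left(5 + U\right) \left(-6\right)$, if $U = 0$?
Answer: $-2010$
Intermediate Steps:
$\left(-18\right) 110 + \left(5 + U\right) \left(-6\right) = \left(-18\right) 110 + \left(5 + 0\right) \left(-6\right) = -1980 + 5 \left(-6\right) = -1980 - 30 = -2010$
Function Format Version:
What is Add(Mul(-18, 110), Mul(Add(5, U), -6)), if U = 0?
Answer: -2010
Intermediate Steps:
Add(Mul(-18, 110), Mul(Add(5, U), -6)) = Add(Mul(-18, 110), Mul(Add(5, 0), -6)) = Add(-1980, Mul(5, -6)) = Add(-1980, -30) = -2010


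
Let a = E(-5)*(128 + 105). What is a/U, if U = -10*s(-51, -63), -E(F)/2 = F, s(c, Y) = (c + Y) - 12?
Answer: 233/126 ≈ 1.8492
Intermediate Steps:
s(c, Y) = -12 + Y + c (s(c, Y) = (Y + c) - 12 = -12 + Y + c)
E(F) = -2*F
a = 2330 (a = (-2*(-5))*(128 + 105) = 10*233 = 2330)
U = 1260 (U = -10*(-12 - 63 - 51) = -10*(-126) = 1260)
a/U = 2330/1260 = 2330*(1/1260) = 233/126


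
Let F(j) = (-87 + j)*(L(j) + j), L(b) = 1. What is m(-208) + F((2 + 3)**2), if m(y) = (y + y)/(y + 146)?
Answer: -49764/31 ≈ -1605.3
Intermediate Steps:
m(y) = 2*y/(146 + y) (m(y) = (2*y)/(146 + y) = 2*y/(146 + y))
F(j) = (1 + j)*(-87 + j) (F(j) = (-87 + j)*(1 + j) = (1 + j)*(-87 + j))
m(-208) + F((2 + 3)**2) = 2*(-208)/(146 - 208) + (-87 + ((2 + 3)**2)**2 - 86*(2 + 3)**2) = 2*(-208)/(-62) + (-87 + (5**2)**2 - 86*5**2) = 2*(-208)*(-1/62) + (-87 + 25**2 - 86*25) = 208/31 + (-87 + 625 - 2150) = 208/31 - 1612 = -49764/31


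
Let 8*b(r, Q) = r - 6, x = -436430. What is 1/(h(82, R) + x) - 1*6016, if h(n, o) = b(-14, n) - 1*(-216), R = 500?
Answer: -5248556930/872433 ≈ -6016.0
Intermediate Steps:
b(r, Q) = -3/4 + r/8 (b(r, Q) = (r - 6)/8 = (-6 + r)/8 = -3/4 + r/8)
h(n, o) = 427/2 (h(n, o) = (-3/4 + (1/8)*(-14)) - 1*(-216) = (-3/4 - 7/4) + 216 = -5/2 + 216 = 427/2)
1/(h(82, R) + x) - 1*6016 = 1/(427/2 - 436430) - 1*6016 = 1/(-872433/2) - 6016 = -2/872433 - 6016 = -5248556930/872433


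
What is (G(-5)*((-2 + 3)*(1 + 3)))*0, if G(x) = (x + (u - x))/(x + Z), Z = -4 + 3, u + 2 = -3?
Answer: 0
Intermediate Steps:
u = -5 (u = -2 - 3 = -5)
Z = -1
G(x) = -5/(-1 + x) (G(x) = (x + (-5 - x))/(x - 1) = -5/(-1 + x))
(G(-5)*((-2 + 3)*(1 + 3)))*0 = ((-5/(-1 - 5))*((-2 + 3)*(1 + 3)))*0 = ((-5/(-6))*(1*4))*0 = (-5*(-⅙)*4)*0 = ((⅚)*4)*0 = (10/3)*0 = 0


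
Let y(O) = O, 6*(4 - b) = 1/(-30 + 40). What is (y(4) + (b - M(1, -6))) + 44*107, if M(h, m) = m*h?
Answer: 283319/60 ≈ 4722.0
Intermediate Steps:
b = 239/60 (b = 4 - 1/(6*(-30 + 40)) = 4 - 1/6/10 = 4 - 1/6*1/10 = 4 - 1/60 = 239/60 ≈ 3.9833)
M(h, m) = h*m
(y(4) + (b - M(1, -6))) + 44*107 = (4 + (239/60 - (-6))) + 44*107 = (4 + (239/60 - 1*(-6))) + 4708 = (4 + (239/60 + 6)) + 4708 = (4 + 599/60) + 4708 = 839/60 + 4708 = 283319/60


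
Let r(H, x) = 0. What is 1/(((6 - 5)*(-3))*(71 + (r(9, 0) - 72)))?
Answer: ⅓ ≈ 0.33333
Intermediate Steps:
1/(((6 - 5)*(-3))*(71 + (r(9, 0) - 72))) = 1/(((6 - 5)*(-3))*(71 + (0 - 72))) = 1/((1*(-3))*(71 - 72)) = 1/(-3*(-1)) = 1/3 = ⅓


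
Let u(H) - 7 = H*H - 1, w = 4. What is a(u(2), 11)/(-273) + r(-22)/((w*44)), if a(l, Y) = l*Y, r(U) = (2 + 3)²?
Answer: -12535/48048 ≈ -0.26088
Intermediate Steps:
u(H) = 6 + H² (u(H) = 7 + (H*H - 1) = 7 + (H² - 1) = 7 + (-1 + H²) = 6 + H²)
r(U) = 25 (r(U) = 5² = 25)
a(l, Y) = Y*l
a(u(2), 11)/(-273) + r(-22)/((w*44)) = (11*(6 + 2²))/(-273) + 25/((4*44)) = (11*(6 + 4))*(-1/273) + 25/176 = (11*10)*(-1/273) + 25*(1/176) = 110*(-1/273) + 25/176 = -110/273 + 25/176 = -12535/48048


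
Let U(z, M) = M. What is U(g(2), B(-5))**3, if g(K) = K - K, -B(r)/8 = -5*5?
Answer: 8000000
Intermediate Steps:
B(r) = 200 (B(r) = -(-40)*5 = -8*(-25) = 200)
g(K) = 0
U(g(2), B(-5))**3 = 200**3 = 8000000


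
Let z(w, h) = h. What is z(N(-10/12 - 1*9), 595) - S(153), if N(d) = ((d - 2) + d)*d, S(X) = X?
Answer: 442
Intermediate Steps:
N(d) = d*(-2 + 2*d) (N(d) = ((-2 + d) + d)*d = (-2 + 2*d)*d = d*(-2 + 2*d))
z(N(-10/12 - 1*9), 595) - S(153) = 595 - 1*153 = 595 - 153 = 442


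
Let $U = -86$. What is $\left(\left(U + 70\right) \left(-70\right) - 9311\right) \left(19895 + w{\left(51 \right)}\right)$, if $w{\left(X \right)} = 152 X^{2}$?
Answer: $-3401288177$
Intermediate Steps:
$\left(\left(U + 70\right) \left(-70\right) - 9311\right) \left(19895 + w{\left(51 \right)}\right) = \left(\left(-86 + 70\right) \left(-70\right) - 9311\right) \left(19895 + 152 \cdot 51^{2}\right) = \left(\left(-16\right) \left(-70\right) - 9311\right) \left(19895 + 152 \cdot 2601\right) = \left(1120 - 9311\right) \left(19895 + 395352\right) = \left(-8191\right) 415247 = -3401288177$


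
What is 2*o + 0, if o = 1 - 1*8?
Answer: -14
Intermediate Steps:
o = -7 (o = 1 - 8 = -7)
2*o + 0 = 2*(-7) + 0 = -14 + 0 = -14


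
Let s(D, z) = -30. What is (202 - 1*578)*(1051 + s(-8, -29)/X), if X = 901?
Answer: -356042296/901 ≈ -3.9516e+5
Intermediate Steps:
(202 - 1*578)*(1051 + s(-8, -29)/X) = (202 - 1*578)*(1051 - 30/901) = (202 - 578)*(1051 - 30*1/901) = -376*(1051 - 30/901) = -376*946921/901 = -356042296/901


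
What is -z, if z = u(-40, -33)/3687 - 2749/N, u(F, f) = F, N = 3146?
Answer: 10261403/11599302 ≈ 0.88466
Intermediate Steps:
z = -10261403/11599302 (z = -40/3687 - 2749/3146 = -10261403/11599302 ≈ -0.88466)
-z = -1*(-10261403/11599302) = 10261403/11599302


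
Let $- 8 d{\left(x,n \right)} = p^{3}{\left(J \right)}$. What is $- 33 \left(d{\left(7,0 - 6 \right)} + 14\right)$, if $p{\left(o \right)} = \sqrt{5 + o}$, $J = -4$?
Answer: $- \frac{3663}{8} \approx -457.88$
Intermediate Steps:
$d{\left(x,n \right)} = - \frac{1}{8}$ ($d{\left(x,n \right)} = - \frac{\left(\sqrt{5 - 4}\right)^{3}}{8} = - \frac{\left(\sqrt{1}\right)^{3}}{8} = - \frac{1^{3}}{8} = \left(- \frac{1}{8}\right) 1 = - \frac{1}{8}$)
$- 33 \left(d{\left(7,0 - 6 \right)} + 14\right) = - 33 \left(- \frac{1}{8} + 14\right) = \left(-33\right) \frac{111}{8} = - \frac{3663}{8}$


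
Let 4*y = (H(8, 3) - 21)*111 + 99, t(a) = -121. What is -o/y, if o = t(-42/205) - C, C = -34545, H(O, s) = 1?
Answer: 137696/2121 ≈ 64.920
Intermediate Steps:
y = -2121/4 (y = ((1 - 21)*111 + 99)/4 = (-20*111 + 99)/4 = (-2220 + 99)/4 = (¼)*(-2121) = -2121/4 ≈ -530.25)
o = 34424 (o = -121 - 1*(-34545) = -121 + 34545 = 34424)
-o/y = -34424/(-2121/4) = -34424*(-4)/2121 = -1*(-137696/2121) = 137696/2121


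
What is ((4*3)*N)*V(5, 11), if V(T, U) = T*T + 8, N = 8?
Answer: 3168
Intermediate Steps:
V(T, U) = 8 + T² (V(T, U) = T² + 8 = 8 + T²)
((4*3)*N)*V(5, 11) = ((4*3)*8)*(8 + 5²) = (12*8)*(8 + 25) = 96*33 = 3168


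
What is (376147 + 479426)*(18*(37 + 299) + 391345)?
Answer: 339998721189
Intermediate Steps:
(376147 + 479426)*(18*(37 + 299) + 391345) = 855573*(18*336 + 391345) = 855573*(6048 + 391345) = 855573*397393 = 339998721189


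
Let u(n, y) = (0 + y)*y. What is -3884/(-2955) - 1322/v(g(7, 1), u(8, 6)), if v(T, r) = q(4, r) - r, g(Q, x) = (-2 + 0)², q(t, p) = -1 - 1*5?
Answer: 226091/6895 ≈ 32.791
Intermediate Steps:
u(n, y) = y² (u(n, y) = y*y = y²)
q(t, p) = -6 (q(t, p) = -1 - 5 = -6)
g(Q, x) = 4 (g(Q, x) = (-2)² = 4)
v(T, r) = -6 - r
-3884/(-2955) - 1322/v(g(7, 1), u(8, 6)) = -3884/(-2955) - 1322/(-6 - 1*6²) = -3884*(-1/2955) - 1322/(-6 - 1*36) = 3884/2955 - 1322/(-6 - 36) = 3884/2955 - 1322/(-42) = 3884/2955 - 1322*(-1/42) = 3884/2955 + 661/21 = 226091/6895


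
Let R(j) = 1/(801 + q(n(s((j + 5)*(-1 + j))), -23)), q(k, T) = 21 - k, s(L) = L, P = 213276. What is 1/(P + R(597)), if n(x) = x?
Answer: 357970/76346409719 ≈ 4.6888e-6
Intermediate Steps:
R(j) = 1/(822 - (-1 + j)*(5 + j)) (R(j) = 1/(801 + (21 - (j + 5)*(-1 + j))) = 1/(801 + (21 - (5 + j)*(-1 + j))) = 1/(801 + (21 - (-1 + j)*(5 + j))) = 1/(822 - (-1 + j)*(5 + j)))
1/(P + R(597)) = 1/(213276 - 1/(-827 + 597² + 4*597)) = 1/(213276 - 1/(-827 + 356409 + 2388)) = 1/(213276 - 1/357970) = 1/(76346409719/357970) = 357970/76346409719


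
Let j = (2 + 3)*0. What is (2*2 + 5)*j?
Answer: 0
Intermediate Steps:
j = 0 (j = 5*0 = 0)
(2*2 + 5)*j = (2*2 + 5)*0 = (4 + 5)*0 = 9*0 = 0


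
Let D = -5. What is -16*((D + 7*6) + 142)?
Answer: -2864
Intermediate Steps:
-16*((D + 7*6) + 142) = -16*((-5 + 7*6) + 142) = -16*((-5 + 42) + 142) = -16*(37 + 142) = -16*179 = -2864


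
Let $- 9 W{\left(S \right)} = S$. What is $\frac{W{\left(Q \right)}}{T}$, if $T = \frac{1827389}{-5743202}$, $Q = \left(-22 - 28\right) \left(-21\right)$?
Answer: $\frac{2010120700}{5482167} \approx 366.67$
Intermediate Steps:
$Q = 1050$ ($Q = \left(-50\right) \left(-21\right) = 1050$)
$T = - \frac{1827389}{5743202}$ ($T = 1827389 \left(- \frac{1}{5743202}\right) = - \frac{1827389}{5743202} \approx -0.31818$)
$W{\left(S \right)} = - \frac{S}{9}$
$\frac{W{\left(Q \right)}}{T} = \frac{\left(- \frac{1}{9}\right) 1050}{- \frac{1827389}{5743202}} = \left(- \frac{350}{3}\right) \left(- \frac{5743202}{1827389}\right) = \frac{2010120700}{5482167}$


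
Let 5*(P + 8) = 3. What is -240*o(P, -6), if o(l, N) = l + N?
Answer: 3216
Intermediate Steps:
P = -37/5 (P = -8 + (⅕)*3 = -8 + ⅗ = -37/5 ≈ -7.4000)
o(l, N) = N + l
-240*o(P, -6) = -240*(-6 - 37/5) = -240*(-67/5) = 3216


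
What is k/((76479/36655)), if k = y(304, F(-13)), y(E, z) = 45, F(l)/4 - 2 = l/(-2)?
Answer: 549825/25493 ≈ 21.568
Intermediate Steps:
F(l) = 8 - 2*l (F(l) = 8 + 4*(l/(-2)) = 8 + 4*(l*(-½)) = 8 + 4*(-l/2) = 8 - 2*l)
k = 45
k/((76479/36655)) = 45/((76479/36655)) = 45/((76479*(1/36655))) = 45/(76479/36655) = 45*(36655/76479) = 549825/25493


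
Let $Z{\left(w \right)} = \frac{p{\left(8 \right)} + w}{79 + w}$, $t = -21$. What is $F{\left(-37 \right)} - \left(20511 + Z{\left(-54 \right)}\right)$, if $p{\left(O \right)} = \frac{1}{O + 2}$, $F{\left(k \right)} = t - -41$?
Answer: $- \frac{5122211}{250} \approx -20489.0$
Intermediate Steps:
$F{\left(k \right)} = 20$ ($F{\left(k \right)} = -21 - -41 = -21 + 41 = 20$)
$p{\left(O \right)} = \frac{1}{2 + O}$
$Z{\left(w \right)} = \frac{\frac{1}{10} + w}{79 + w}$ ($Z{\left(w \right)} = \frac{\frac{1}{2 + 8} + w}{79 + w} = \frac{\frac{1}{10} + w}{79 + w}$)
$F{\left(-37 \right)} - \left(20511 + Z{\left(-54 \right)}\right) = 20 - \left(20511 + \frac{\frac{1}{10} - 54}{79 - 54}\right) = 20 - \left(20511 + \frac{1}{25} \left(- \frac{539}{10}\right)\right) = 20 - \frac{5127211}{250} = - \frac{5122211}{250}$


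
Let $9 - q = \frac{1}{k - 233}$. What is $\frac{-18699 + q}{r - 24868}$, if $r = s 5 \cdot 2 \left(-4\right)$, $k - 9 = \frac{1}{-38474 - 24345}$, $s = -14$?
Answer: $\frac{262995468511}{342048976756} \approx 0.76888$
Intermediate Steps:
$k = \frac{565370}{62819}$ ($k = 9 + \frac{1}{-38474 - 24345} = 9 + \frac{1}{-62819} = 9 - \frac{1}{62819} = \frac{565370}{62819} \approx 9.0$)
$r = 560$ ($r = - 14 \cdot 5 \cdot 2 \left(-4\right) = - 14 \cdot 10 \left(-4\right) = \left(-14\right) \left(-40\right) = 560$)
$q = \frac{126705932}{14071457}$ ($q = 9 - \frac{1}{\frac{565370}{62819} - 233} = 9 - \frac{1}{- \frac{14071457}{62819}} = 9 - - \frac{62819}{14071457} = 9 + \frac{62819}{14071457} = \frac{126705932}{14071457} \approx 9.0045$)
$\frac{-18699 + q}{r - 24868} = \frac{-18699 + \frac{126705932}{14071457}}{560 - 24868} = - \frac{262995468511}{14071457 \left(-24308\right)} = \left(- \frac{262995468511}{14071457}\right) \left(- \frac{1}{24308}\right) = \frac{262995468511}{342048976756}$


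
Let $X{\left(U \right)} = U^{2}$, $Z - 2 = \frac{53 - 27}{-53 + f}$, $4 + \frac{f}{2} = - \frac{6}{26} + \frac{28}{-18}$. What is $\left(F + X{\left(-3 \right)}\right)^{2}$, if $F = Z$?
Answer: $\frac{6410083969}{57078025} \approx 112.3$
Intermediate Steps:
$f = - \frac{1354}{117}$ ($f = -8 + 2 \left(- \frac{6}{26} + \frac{28}{-18}\right) = -8 + 2 \left(\left(-6\right) \frac{1}{26} + 28 \left(- \frac{1}{18}\right)\right) = -8 + 2 \left(- \frac{3}{13} - \frac{14}{9}\right) = -8 + 2 \left(- \frac{209}{117}\right) = -8 - \frac{418}{117} = - \frac{1354}{117} \approx -11.573$)
$Z = \frac{12068}{7555}$ ($Z = 2 + \frac{53 - 27}{-53 - \frac{1354}{117}} = 2 + \frac{26}{- \frac{7555}{117}} = 2 + 26 \left(- \frac{117}{7555}\right) = 2 - \frac{3042}{7555} = \frac{12068}{7555} \approx 1.5974$)
$F = \frac{12068}{7555} \approx 1.5974$
$\left(F + X{\left(-3 \right)}\right)^{2} = \left(\frac{12068}{7555} + \left(-3\right)^{2}\right)^{2} = \left(\frac{12068}{7555} + 9\right)^{2} = \left(\frac{80063}{7555}\right)^{2} = \frac{6410083969}{57078025}$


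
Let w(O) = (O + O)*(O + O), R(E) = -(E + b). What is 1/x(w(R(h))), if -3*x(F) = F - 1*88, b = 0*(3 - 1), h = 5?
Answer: -¼ ≈ -0.25000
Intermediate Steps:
b = 0 (b = 0*2 = 0)
R(E) = -E (R(E) = -(E + 0) = -E)
w(O) = 4*O² (w(O) = (2*O)*(2*O) = 4*O²)
x(F) = 88/3 - F/3 (x(F) = -(F - 1*88)/3 = -(F - 88)/3 = -(-88 + F)/3 = 88/3 - F/3)
1/x(w(R(h))) = 1/(88/3 - 4*(-1*5)²/3) = 1/(88/3 - 4*(-5)²/3) = 1/(88/3 - 4*25/3) = 1/(88/3 - ⅓*100) = 1/(88/3 - 100/3) = 1/(-4) = -¼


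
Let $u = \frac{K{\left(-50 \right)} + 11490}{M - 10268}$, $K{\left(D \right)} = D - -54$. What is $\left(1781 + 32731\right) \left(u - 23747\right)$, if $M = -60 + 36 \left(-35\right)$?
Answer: $- \frac{2374354246440}{2897} \approx -8.1959 \cdot 10^{8}$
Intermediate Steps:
$K{\left(D \right)} = 54 + D$ ($K{\left(D \right)} = D + 54 = 54 + D$)
$M = -1320$ ($M = -60 - 1260 = -1320$)
$u = - \frac{5747}{5794}$ ($u = \frac{\left(54 - 50\right) + 11490}{-1320 - 10268} = \frac{4 + 11490}{-11588} = 11494 \left(- \frac{1}{11588}\right) = - \frac{5747}{5794} \approx -0.99189$)
$\left(1781 + 32731\right) \left(u - 23747\right) = \left(1781 + 32731\right) \left(- \frac{5747}{5794} - 23747\right) = 34512 \left(- \frac{137595865}{5794}\right) = - \frac{2374354246440}{2897}$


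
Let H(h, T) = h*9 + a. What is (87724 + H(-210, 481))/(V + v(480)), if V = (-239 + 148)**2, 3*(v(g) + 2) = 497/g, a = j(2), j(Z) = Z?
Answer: 5374080/518359 ≈ 10.367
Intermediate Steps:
a = 2
H(h, T) = 2 + 9*h (H(h, T) = h*9 + 2 = 9*h + 2 = 2 + 9*h)
v(g) = -2 + 497/(3*g) (v(g) = -2 + (497/g)/3 = -2 + 497/(3*g))
V = 8281 (V = (-91)**2 = 8281)
(87724 + H(-210, 481))/(V + v(480)) = (87724 + (2 + 9*(-210)))/(8281 + (-2 + (497/3)/480)) = (87724 + (2 - 1890))/(8281 + (-2 + (497/3)*(1/480))) = (87724 - 1888)/(8281 + (-2 + 497/1440)) = 85836/(8281 - 2383/1440) = 85836/(11922257/1440) = 85836*(1440/11922257) = 5374080/518359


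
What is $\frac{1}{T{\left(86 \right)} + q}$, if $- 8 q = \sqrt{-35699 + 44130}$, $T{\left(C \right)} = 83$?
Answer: $\frac{5312}{432465} + \frac{8 \sqrt{8431}}{432465} \approx 0.013982$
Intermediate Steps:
$q = - \frac{\sqrt{8431}}{8}$ ($q = - \frac{\sqrt{-35699 + 44130}}{8} = - \frac{\sqrt{8431}}{8} \approx -11.478$)
$\frac{1}{T{\left(86 \right)} + q} = \frac{1}{83 - \frac{\sqrt{8431}}{8}}$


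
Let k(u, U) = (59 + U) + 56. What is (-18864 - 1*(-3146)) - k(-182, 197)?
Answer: -16030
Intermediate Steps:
k(u, U) = 115 + U
(-18864 - 1*(-3146)) - k(-182, 197) = (-18864 - 1*(-3146)) - (115 + 197) = (-18864 + 3146) - 1*312 = -15718 - 312 = -16030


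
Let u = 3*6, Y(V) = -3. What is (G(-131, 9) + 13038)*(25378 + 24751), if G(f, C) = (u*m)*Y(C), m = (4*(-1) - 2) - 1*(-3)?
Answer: 661702800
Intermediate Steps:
u = 18
m = -3 (m = (-4 - 2) + 3 = -6 + 3 = -3)
G(f, C) = 162 (G(f, C) = (18*(-3))*(-3) = -54*(-3) = 162)
(G(-131, 9) + 13038)*(25378 + 24751) = (162 + 13038)*(25378 + 24751) = 13200*50129 = 661702800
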